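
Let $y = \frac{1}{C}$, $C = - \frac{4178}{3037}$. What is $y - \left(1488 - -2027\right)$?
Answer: $- \frac{14688707}{4178} \approx -3515.7$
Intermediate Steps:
$C = - \frac{4178}{3037}$ ($C = \left(-4178\right) \frac{1}{3037} = - \frac{4178}{3037} \approx -1.3757$)
$y = - \frac{3037}{4178}$ ($y = \frac{1}{- \frac{4178}{3037}} = - \frac{3037}{4178} \approx -0.7269$)
$y - \left(1488 - -2027\right) = - \frac{3037}{4178} - \left(1488 - -2027\right) = - \frac{3037}{4178} - \left(1488 + 2027\right) = - \frac{3037}{4178} - 3515 = - \frac{14688707}{4178}$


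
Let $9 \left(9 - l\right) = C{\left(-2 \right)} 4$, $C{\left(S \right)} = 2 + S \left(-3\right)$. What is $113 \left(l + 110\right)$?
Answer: $\frac{117407}{9} \approx 13045.0$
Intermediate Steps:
$C{\left(S \right)} = 2 - 3 S$
$l = \frac{49}{9}$ ($l = 9 - \frac{\left(2 - -6\right) 4}{9} = 9 - \frac{\left(2 + 6\right) 4}{9} = 9 - \frac{8 \cdot 4}{9} = 9 - \frac{32}{9} = \frac{49}{9} \approx 5.4444$)
$113 \left(l + 110\right) = 113 \left(\frac{49}{9} + 110\right) = 113 \cdot \frac{1039}{9} = \frac{117407}{9}$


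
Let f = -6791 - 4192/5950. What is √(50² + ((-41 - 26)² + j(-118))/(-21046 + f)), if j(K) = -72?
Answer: 65*√4058135210854743/82817171 ≈ 49.998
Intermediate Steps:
f = -20205321/2975 (f = -6791 - 4192/5950 = -6791 - 1*2096/2975 = -6791 - 2096/2975 = -20205321/2975 ≈ -6791.7)
√(50² + ((-41 - 26)² + j(-118))/(-21046 + f)) = √(50² + ((-41 - 26)² - 72)/(-21046 - 20205321/2975)) = √(2500 + ((-67)² - 72)/(-82817171/2975)) = √(2500 + (4489 - 72)*(-2975/82817171)) = √(2500 + 4417*(-2975/82817171)) = √(2500 - 13140575/82817171) = √(207029786925/82817171) = 65*√4058135210854743/82817171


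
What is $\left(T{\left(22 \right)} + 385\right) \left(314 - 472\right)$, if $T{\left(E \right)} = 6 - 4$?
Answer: $-61146$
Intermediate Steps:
$T{\left(E \right)} = 2$
$\left(T{\left(22 \right)} + 385\right) \left(314 - 472\right) = \left(2 + 385\right) \left(314 - 472\right) = 387 \left(-158\right) = -61146$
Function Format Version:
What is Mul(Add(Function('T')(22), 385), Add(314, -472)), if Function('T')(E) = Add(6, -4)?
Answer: -61146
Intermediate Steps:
Function('T')(E) = 2
Mul(Add(Function('T')(22), 385), Add(314, -472)) = Mul(Add(2, 385), Add(314, -472)) = Mul(387, -158) = -61146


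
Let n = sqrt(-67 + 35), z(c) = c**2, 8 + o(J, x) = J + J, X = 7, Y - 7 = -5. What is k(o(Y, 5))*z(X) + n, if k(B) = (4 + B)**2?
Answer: 4*I*sqrt(2) ≈ 5.6569*I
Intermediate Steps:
Y = 2 (Y = 7 - 5 = 2)
o(J, x) = -8 + 2*J (o(J, x) = -8 + (J + J) = -8 + 2*J)
n = 4*I*sqrt(2) (n = sqrt(-32) = 4*I*sqrt(2) ≈ 5.6569*I)
k(o(Y, 5))*z(X) + n = (4 + (-8 + 2*2))**2*7**2 + 4*I*sqrt(2) = (4 + (-8 + 4))**2*49 + 4*I*sqrt(2) = (4 - 4)**2*49 + 4*I*sqrt(2) = 0**2*49 + 4*I*sqrt(2) = 0*49 + 4*I*sqrt(2) = 0 + 4*I*sqrt(2) = 4*I*sqrt(2)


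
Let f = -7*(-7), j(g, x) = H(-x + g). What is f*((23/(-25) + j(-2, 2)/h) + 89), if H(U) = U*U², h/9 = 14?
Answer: 965482/225 ≈ 4291.0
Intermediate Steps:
h = 126 (h = 9*14 = 126)
H(U) = U³
j(g, x) = (g - x)³ (j(g, x) = (-x + g)³ = (g - x)³)
f = 49
f*((23/(-25) + j(-2, 2)/h) + 89) = 49*((23/(-25) + (-2 - 1*2)³/126) + 89) = 49*((23*(-1/25) + (-2 - 2)³*(1/126)) + 89) = 49*((-23/25 + (-4)³*(1/126)) + 89) = 49*((-23/25 - 64*1/126) + 89) = 49*((-23/25 - 32/63) + 89) = 49*(-2249/1575 + 89) = 49*(137926/1575) = 965482/225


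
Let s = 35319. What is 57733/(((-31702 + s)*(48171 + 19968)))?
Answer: 57733/246458763 ≈ 0.00023425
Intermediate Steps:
57733/(((-31702 + s)*(48171 + 19968))) = 57733/(((-31702 + 35319)*(48171 + 19968))) = 57733/((3617*68139)) = 57733/246458763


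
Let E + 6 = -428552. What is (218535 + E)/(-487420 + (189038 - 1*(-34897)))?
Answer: 210023/263485 ≈ 0.79710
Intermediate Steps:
E = -428558 (E = -6 - 428552 = -428558)
(218535 + E)/(-487420 + (189038 - 1*(-34897))) = (218535 - 428558)/(-487420 + (189038 - 1*(-34897))) = -210023/(-487420 + (189038 + 34897)) = -210023/(-487420 + 223935) = -210023/(-263485) = -210023*(-1/263485) = 210023/263485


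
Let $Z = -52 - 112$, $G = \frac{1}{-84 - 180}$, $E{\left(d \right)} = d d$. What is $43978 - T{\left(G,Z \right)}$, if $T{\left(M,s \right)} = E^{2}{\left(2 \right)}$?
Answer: $43962$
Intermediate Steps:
$E{\left(d \right)} = d^{2}$
$G = - \frac{1}{264}$ ($G = \frac{1}{-264} = - \frac{1}{264} \approx -0.0037879$)
$Z = -164$
$T{\left(M,s \right)} = 16$ ($T{\left(M,s \right)} = \left(2^{2}\right)^{2} = 4^{2} = 16$)
$43978 - T{\left(G,Z \right)} = 43978 - 16 = 43962$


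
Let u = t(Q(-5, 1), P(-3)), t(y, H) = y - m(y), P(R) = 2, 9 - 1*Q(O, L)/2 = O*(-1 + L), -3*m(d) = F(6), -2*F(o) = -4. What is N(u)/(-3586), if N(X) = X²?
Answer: -1568/16137 ≈ -0.097168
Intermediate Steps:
F(o) = 2 (F(o) = -½*(-4) = 2)
m(d) = -⅔ (m(d) = -⅓*2 = -⅔)
Q(O, L) = 18 - 2*O*(-1 + L)
t(y, H) = ⅔ + y (t(y, H) = y - 1*(-⅔) = y + ⅔ = ⅔ + y)
u = 56/3 (u = ⅔ + (18 + 2*(-5) - 2*1*(-5)) = ⅔ + (18 - 10 + 10) = ⅔ + 18 = 56/3 ≈ 18.667)
N(u)/(-3586) = (56/3)²/(-3586) = (3136/9)*(-1/3586) = -1568/16137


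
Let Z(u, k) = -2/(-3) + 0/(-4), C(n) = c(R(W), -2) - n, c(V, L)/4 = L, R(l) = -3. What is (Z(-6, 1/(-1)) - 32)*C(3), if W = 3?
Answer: 1034/3 ≈ 344.67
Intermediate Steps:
c(V, L) = 4*L
C(n) = -8 - n (C(n) = 4*(-2) - n = -8 - n)
Z(u, k) = ⅔ (Z(u, k) = -2*(-⅓) + 0*(-¼) = ⅔ + 0 = ⅔)
(Z(-6, 1/(-1)) - 32)*C(3) = (⅔ - 32)*(-8 - 1*3) = -94*(-8 - 3)/3 = -94/3*(-11) = 1034/3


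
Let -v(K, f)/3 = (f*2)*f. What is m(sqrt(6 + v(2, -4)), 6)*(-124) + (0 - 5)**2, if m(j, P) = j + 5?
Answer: -595 - 372*I*sqrt(10) ≈ -595.0 - 1176.4*I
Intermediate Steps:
v(K, f) = -6*f**2 (v(K, f) = -3*f*2*f = -3*2*f*f = -6*f**2)
m(j, P) = 5 + j
m(sqrt(6 + v(2, -4)), 6)*(-124) + (0 - 5)**2 = (5 + sqrt(6 - 6*(-4)**2))*(-124) + (0 - 5)**2 = (5 + sqrt(6 - 6*16))*(-124) + (-5)**2 = (5 + sqrt(6 - 96))*(-124) + 25 = (5 + sqrt(-90))*(-124) + 25 = (5 + 3*I*sqrt(10))*(-124) + 25 = (-620 - 372*I*sqrt(10)) + 25 = -595 - 372*I*sqrt(10)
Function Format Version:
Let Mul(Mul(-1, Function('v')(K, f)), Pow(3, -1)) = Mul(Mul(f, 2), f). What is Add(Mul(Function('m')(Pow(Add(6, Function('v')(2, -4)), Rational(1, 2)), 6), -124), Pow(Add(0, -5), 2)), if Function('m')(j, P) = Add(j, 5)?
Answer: Add(-595, Mul(-372, I, Pow(10, Rational(1, 2)))) ≈ Add(-595.00, Mul(-1176.4, I))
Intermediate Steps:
Function('v')(K, f) = Mul(-6, Pow(f, 2)) (Function('v')(K, f) = Mul(-3, Mul(Mul(f, 2), f)) = Mul(-3, Mul(Mul(2, f), f)) = Mul(-3, Mul(2, Pow(f, 2))) = Mul(-6, Pow(f, 2)))
Function('m')(j, P) = Add(5, j)
Add(Mul(Function('m')(Pow(Add(6, Function('v')(2, -4)), Rational(1, 2)), 6), -124), Pow(Add(0, -5), 2)) = Add(Mul(Add(5, Pow(Add(6, Mul(-6, Pow(-4, 2))), Rational(1, 2))), -124), Pow(Add(0, -5), 2)) = Add(Mul(Add(5, Pow(Add(6, Mul(-6, 16)), Rational(1, 2))), -124), Pow(-5, 2)) = Add(Mul(Add(5, Pow(Add(6, -96), Rational(1, 2))), -124), 25) = Add(Mul(Add(5, Pow(-90, Rational(1, 2))), -124), 25) = Add(Mul(Add(5, Mul(3, I, Pow(10, Rational(1, 2)))), -124), 25) = Add(Add(-620, Mul(-372, I, Pow(10, Rational(1, 2)))), 25) = Add(-595, Mul(-372, I, Pow(10, Rational(1, 2))))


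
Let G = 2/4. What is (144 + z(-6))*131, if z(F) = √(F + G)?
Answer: 18864 + 131*I*√22/2 ≈ 18864.0 + 307.22*I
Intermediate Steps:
G = ½ (G = 2*(¼) = ½ ≈ 0.50000)
z(F) = √(½ + F) (z(F) = √(F + ½) = √(½ + F))
(144 + z(-6))*131 = (144 + √(2 + 4*(-6))/2)*131 = (144 + √(2 - 24)/2)*131 = (144 + √(-22)/2)*131 = (144 + (I*√22)/2)*131 = (144 + I*√22/2)*131 = 18864 + 131*I*√22/2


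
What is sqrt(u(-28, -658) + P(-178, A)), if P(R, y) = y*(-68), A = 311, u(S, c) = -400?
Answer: 2*I*sqrt(5387) ≈ 146.79*I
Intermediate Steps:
P(R, y) = -68*y
sqrt(u(-28, -658) + P(-178, A)) = sqrt(-400 - 68*311) = sqrt(-400 - 21148) = sqrt(-21548) = 2*I*sqrt(5387)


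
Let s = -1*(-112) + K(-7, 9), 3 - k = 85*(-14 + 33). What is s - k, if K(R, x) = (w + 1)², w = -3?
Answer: 1728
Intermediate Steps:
K(R, x) = 4 (K(R, x) = (-3 + 1)² = (-2)² = 4)
k = -1612 (k = 3 - 85*(-14 + 33) = 3 - 85*19 = 3 - 1*1615 = 3 - 1615 = -1612)
s = 116 (s = -1*(-112) + 4 = 112 + 4 = 116)
s - k = 116 - 1*(-1612) = 116 + 1612 = 1728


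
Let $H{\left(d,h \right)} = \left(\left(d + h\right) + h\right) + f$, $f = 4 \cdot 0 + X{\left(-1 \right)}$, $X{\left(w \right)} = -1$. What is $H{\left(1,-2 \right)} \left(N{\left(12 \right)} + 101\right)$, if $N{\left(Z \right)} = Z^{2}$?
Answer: $-980$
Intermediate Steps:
$f = -1$ ($f = 4 \cdot 0 - 1 = 0 - 1 = -1$)
$H{\left(d,h \right)} = -1 + d + 2 h$ ($H{\left(d,h \right)} = \left(\left(d + h\right) + h\right) - 1 = \left(d + 2 h\right) - 1 = -1 + d + 2 h$)
$H{\left(1,-2 \right)} \left(N{\left(12 \right)} + 101\right) = \left(-1 + 1 + 2 \left(-2\right)\right) \left(12^{2} + 101\right) = \left(-1 + 1 - 4\right) \left(144 + 101\right) = \left(-4\right) 245 = -980$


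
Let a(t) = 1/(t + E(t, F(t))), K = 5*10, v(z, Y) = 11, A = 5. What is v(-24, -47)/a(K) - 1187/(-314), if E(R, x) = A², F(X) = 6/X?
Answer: 260237/314 ≈ 828.78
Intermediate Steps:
K = 50
E(R, x) = 25 (E(R, x) = 5² = 25)
a(t) = 1/(25 + t) (a(t) = 1/(t + 25) = 1/(25 + t))
v(-24, -47)/a(K) - 1187/(-314) = 11/(1/(25 + 50)) - 1187/(-314) = 11/(1/75) - 1187*(-1/314) = 11/(1/75) + 1187/314 = 11*75 + 1187/314 = 825 + 1187/314 = 260237/314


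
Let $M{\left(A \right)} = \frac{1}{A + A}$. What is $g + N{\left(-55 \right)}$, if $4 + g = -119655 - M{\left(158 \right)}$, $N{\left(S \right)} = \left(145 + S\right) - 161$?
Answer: $- \frac{37834681}{316} \approx -1.1973 \cdot 10^{5}$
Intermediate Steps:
$N{\left(S \right)} = -16 + S$
$M{\left(A \right)} = \frac{1}{2 A}$
$g = - \frac{37812245}{316}$ ($g = -4 - \left(119655 + \frac{1}{2 \cdot 158}\right) = -4 - \left(119655 + \frac{1}{2} \cdot \frac{1}{158}\right) = -4 - \frac{37810981}{316} = - \frac{37812245}{316} \approx -1.1966 \cdot 10^{5}$)
$g + N{\left(-55 \right)} = - \frac{37812245}{316} - 71 = - \frac{37834681}{316}$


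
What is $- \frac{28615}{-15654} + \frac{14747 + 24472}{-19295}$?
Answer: $- \frac{3635753}{17767290} \approx -0.20463$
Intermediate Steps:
$- \frac{28615}{-15654} + \frac{14747 + 24472}{-19295} = \left(-28615\right) \left(- \frac{1}{15654}\right) + 39219 \left(- \frac{1}{19295}\right) = \frac{28615}{15654} - \frac{2307}{1135} = - \frac{3635753}{17767290}$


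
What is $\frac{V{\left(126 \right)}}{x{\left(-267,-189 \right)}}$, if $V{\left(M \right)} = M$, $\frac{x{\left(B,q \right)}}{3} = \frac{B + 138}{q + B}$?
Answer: $\frac{6384}{43} \approx 148.47$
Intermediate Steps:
$x{\left(B,q \right)} = \frac{3 \left(138 + B\right)}{B + q}$ ($x{\left(B,q \right)} = 3 \frac{B + 138}{q + B} = 3 \frac{138 + B}{B + q} = \frac{3 \left(138 + B\right)}{B + q}$)
$\frac{V{\left(126 \right)}}{x{\left(-267,-189 \right)}} = \frac{126}{3 \frac{1}{-267 - 189} \left(138 - 267\right)} = \frac{126}{3 \frac{1}{-456} \left(-129\right)} = \frac{126}{3 \left(- \frac{1}{456}\right) \left(-129\right)} = \frac{126}{\frac{129}{152}} = 126 \cdot \frac{152}{129} = \frac{6384}{43}$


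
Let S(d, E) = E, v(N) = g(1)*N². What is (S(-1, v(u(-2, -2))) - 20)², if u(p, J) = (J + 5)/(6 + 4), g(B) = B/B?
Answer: 3964081/10000 ≈ 396.41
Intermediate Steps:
g(B) = 1
u(p, J) = ½ + J/10 (u(p, J) = (5 + J)/10 = (5 + J)*(⅒) = ½ + J/10)
v(N) = N² (v(N) = 1*N² = N²)
(S(-1, v(u(-2, -2))) - 20)² = ((½ + (⅒)*(-2))² - 20)² = ((½ - ⅕)² - 20)² = ((3/10)² - 20)² = (9/100 - 20)² = (-1991/100)² = 3964081/10000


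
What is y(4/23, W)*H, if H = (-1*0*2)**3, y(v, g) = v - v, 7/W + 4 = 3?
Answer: 0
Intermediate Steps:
W = -7 (W = 7/(-4 + 3) = 7/(-1) = 7*(-1) = -7)
y(v, g) = 0
H = 0 (H = (0*2)**3 = 0**3 = 0)
y(4/23, W)*H = 0*0 = 0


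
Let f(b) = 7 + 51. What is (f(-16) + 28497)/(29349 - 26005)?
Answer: 28555/3344 ≈ 8.5392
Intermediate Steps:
f(b) = 58
(f(-16) + 28497)/(29349 - 26005) = (58 + 28497)/(29349 - 26005) = 28555/3344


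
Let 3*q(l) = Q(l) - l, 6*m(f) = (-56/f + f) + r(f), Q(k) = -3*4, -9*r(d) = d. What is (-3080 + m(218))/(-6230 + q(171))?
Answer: 8969518/18514413 ≈ 0.48446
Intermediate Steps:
r(d) = -d/9
Q(k) = -12
m(f) = -28/(3*f) + 4*f/27 (m(f) = ((-56/f + f) - f/9)/6 = ((f - 56/f) - f/9)/6 = (-56/f + 8*f/9)/6 = -28/(3*f) + 4*f/27)
q(l) = -4 - l/3 (q(l) = (-12 - l)/3 = -4 - l/3)
(-3080 + m(218))/(-6230 + q(171)) = (-3080 + (4/27)*(-63 + 218²)/218)/(-6230 + (-4 - ⅓*171)) = (-3080 + (4/27)*(1/218)*(-63 + 47524))/(-6230 + (-4 - 57)) = (-3080 + (4/27)*(1/218)*47461)/(-6230 - 61) = (-3080 + 94922/2943)/(-6291) = -8969518/2943*(-1/6291) = 8969518/18514413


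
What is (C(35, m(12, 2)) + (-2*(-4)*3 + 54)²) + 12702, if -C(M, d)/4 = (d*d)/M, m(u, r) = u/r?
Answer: 657366/35 ≈ 18782.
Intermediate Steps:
C(M, d) = -4*d²/M (C(M, d) = -4*d*d/M = -4*d²/M)
(C(35, m(12, 2)) + (-2*(-4)*3 + 54)²) + 12702 = (-4*(12/2)²/35 + (-2*(-4)*3 + 54)²) + 12702 = (-4*1/35*(12*(½))² + (8*3 + 54)²) + 12702 = (-4*1/35*6² + (24 + 54)²) + 12702 = (-4*1/35*36 + 78²) + 12702 = (-144/35 + 6084) + 12702 = 212796/35 + 12702 = 657366/35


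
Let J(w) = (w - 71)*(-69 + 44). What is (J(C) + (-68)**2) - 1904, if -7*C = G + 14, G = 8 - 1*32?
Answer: 31215/7 ≈ 4459.3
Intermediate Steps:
G = -24 (G = 8 - 32 = -24)
C = 10/7 (C = -(-24 + 14)/7 = -1/7*(-10) = 10/7 ≈ 1.4286)
J(w) = 1775 - 25*w (J(w) = (-71 + w)*(-25) = 1775 - 25*w)
(J(C) + (-68)**2) - 1904 = ((1775 - 25*10/7) + (-68)**2) - 1904 = ((1775 - 250/7) + 4624) - 1904 = (12175/7 + 4624) - 1904 = 44543/7 - 1904 = 31215/7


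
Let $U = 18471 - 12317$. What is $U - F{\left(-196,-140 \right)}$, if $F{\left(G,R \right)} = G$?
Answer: $6350$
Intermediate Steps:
$U = 6154$
$U - F{\left(-196,-140 \right)} = 6154 - -196 = 6154 + 196 = 6350$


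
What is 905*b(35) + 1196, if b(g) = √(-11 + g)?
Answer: 1196 + 1810*√6 ≈ 5629.6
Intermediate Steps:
905*b(35) + 1196 = 905*√(-11 + 35) + 1196 = 905*√24 + 1196 = 905*(2*√6) + 1196 = 1810*√6 + 1196 = 1196 + 1810*√6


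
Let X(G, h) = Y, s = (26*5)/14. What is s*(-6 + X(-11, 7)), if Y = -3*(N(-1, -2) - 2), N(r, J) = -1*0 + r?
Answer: 195/7 ≈ 27.857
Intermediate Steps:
N(r, J) = r (N(r, J) = 0 + r = r)
s = 65/7 (s = 130*(1/14) = 65/7 ≈ 9.2857)
Y = 9 (Y = -3*(-1 - 2) = -3*(-3) = 9)
X(G, h) = 9
s*(-6 + X(-11, 7)) = 65*(-6 + 9)/7 = (65/7)*3 = 195/7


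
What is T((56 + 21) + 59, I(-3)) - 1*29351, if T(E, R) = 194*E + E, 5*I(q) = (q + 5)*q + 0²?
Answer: -2831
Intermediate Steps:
I(q) = q*(5 + q)/5 (I(q) = ((q + 5)*q + 0²)/5 = ((5 + q)*q + 0)/5 = (q*(5 + q) + 0)/5 = (q*(5 + q))/5 = q*(5 + q)/5)
T(E, R) = 195*E
T((56 + 21) + 59, I(-3)) - 1*29351 = 195*((56 + 21) + 59) - 1*29351 = 195*(77 + 59) - 29351 = 195*136 - 29351 = 26520 - 29351 = -2831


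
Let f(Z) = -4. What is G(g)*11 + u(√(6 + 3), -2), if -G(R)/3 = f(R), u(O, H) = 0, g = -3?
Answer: 132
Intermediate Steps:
G(R) = 12 (G(R) = -3*(-4) = 12)
G(g)*11 + u(√(6 + 3), -2) = 12*11 + 0 = 132 + 0 = 132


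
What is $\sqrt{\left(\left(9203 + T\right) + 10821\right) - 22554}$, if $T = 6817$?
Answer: $\sqrt{4287} \approx 65.475$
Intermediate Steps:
$\sqrt{\left(\left(9203 + T\right) + 10821\right) - 22554} = \sqrt{\left(\left(9203 + 6817\right) + 10821\right) - 22554} = \sqrt{\left(16020 + 10821\right) - 22554} = \sqrt{26841 - 22554} = \sqrt{4287}$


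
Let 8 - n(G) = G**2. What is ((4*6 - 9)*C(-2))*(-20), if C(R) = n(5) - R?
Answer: 4500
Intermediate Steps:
n(G) = 8 - G**2
C(R) = -17 - R (C(R) = (8 - 1*5**2) - R = (8 - 1*25) - R = (8 - 25) - R = -17 - R)
((4*6 - 9)*C(-2))*(-20) = ((4*6 - 9)*(-17 - 1*(-2)))*(-20) = ((24 - 9)*(-17 + 2))*(-20) = (15*(-15))*(-20) = -225*(-20) = 4500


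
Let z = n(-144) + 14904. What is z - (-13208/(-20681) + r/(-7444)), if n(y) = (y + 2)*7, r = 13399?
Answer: 2141614437607/153949364 ≈ 13911.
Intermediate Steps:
n(y) = 14 + 7*y (n(y) = (2 + y)*7 = 14 + 7*y)
z = 13910 (z = (14 + 7*(-144)) + 14904 = (14 - 1008) + 14904 = -994 + 14904 = 13910)
z - (-13208/(-20681) + r/(-7444)) = 13910 - (-13208/(-20681) + 13399/(-7444)) = 13910 - (-13208*(-1/20681) + 13399*(-1/7444)) = 13910 - (13208/20681 - 13399/7444) = 13910 - 1*(-178784367/153949364) = 13910 + 178784367/153949364 = 2141614437607/153949364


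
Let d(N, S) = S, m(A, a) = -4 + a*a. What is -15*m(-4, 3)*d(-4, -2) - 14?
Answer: 136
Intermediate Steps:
m(A, a) = -4 + a**2
-15*m(-4, 3)*d(-4, -2) - 14 = -15*(-4 + 3**2)*(-2) - 14 = -15*(-4 + 9)*(-2) - 14 = -75*(-2) - 14 = -15*(-10) - 14 = 150 - 14 = 136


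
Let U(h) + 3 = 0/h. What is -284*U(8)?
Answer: 852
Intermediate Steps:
U(h) = -3 (U(h) = -3 + 0/h = -3 + 0 = -3)
-284*U(8) = -284*(-3) = -1*(-852) = 852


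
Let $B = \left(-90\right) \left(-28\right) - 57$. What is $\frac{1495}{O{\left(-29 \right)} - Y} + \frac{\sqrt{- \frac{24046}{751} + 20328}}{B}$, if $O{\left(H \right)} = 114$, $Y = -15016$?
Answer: $\frac{299}{3026} + \frac{\sqrt{11446953782}}{1849713} \approx 0.15665$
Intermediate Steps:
$B = 2463$ ($B = 2520 - 57 = 2463$)
$\frac{1495}{O{\left(-29 \right)} - Y} + \frac{\sqrt{- \frac{24046}{751} + 20328}}{B} = \frac{1495}{114 - -15016} + \frac{\sqrt{- \frac{24046}{751} + 20328}}{2463} = \frac{1495}{114 + 15016} + \sqrt{\left(-24046\right) \frac{1}{751} + 20328} \cdot \frac{1}{2463} = \frac{1495}{15130} + \sqrt{- \frac{24046}{751} + 20328} \cdot \frac{1}{2463} = 1495 \cdot \frac{1}{15130} + \sqrt{\frac{15242282}{751}} \cdot \frac{1}{2463} = \frac{299}{3026} + \frac{\sqrt{11446953782}}{751} \cdot \frac{1}{2463} = \frac{299}{3026} + \frac{\sqrt{11446953782}}{1849713}$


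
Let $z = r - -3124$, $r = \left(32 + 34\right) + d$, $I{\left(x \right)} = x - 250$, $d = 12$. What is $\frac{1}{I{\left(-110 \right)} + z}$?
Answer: $\frac{1}{2842} \approx 0.00035186$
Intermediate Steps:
$I{\left(x \right)} = -250 + x$
$r = 78$ ($r = \left(32 + 34\right) + 12 = 66 + 12 = 78$)
$z = 3202$ ($z = 78 - -3124 = 78 + 3124 = 3202$)
$\frac{1}{I{\left(-110 \right)} + z} = \frac{1}{\left(-250 - 110\right) + 3202} = \frac{1}{-360 + 3202} = \frac{1}{2842}$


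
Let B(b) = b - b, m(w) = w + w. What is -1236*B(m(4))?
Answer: 0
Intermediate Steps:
m(w) = 2*w
B(b) = 0
-1236*B(m(4)) = -1236*0 = 0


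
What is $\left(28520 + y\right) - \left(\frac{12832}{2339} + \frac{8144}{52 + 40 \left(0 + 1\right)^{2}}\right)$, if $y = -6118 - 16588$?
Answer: $\frac{307718418}{53797} \approx 5720.0$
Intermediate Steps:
$y = -22706$
$\left(28520 + y\right) - \left(\frac{12832}{2339} + \frac{8144}{52 + 40 \left(0 + 1\right)^{2}}\right) = \left(28520 - 22706\right) - \left(\frac{12832}{2339} + \frac{8144}{52 + 40 \left(0 + 1\right)^{2}}\right) = 5814 - \left(\frac{12832}{2339} + \frac{8144}{52 + 40 \cdot 1^{2}}\right) = 5814 - \left(\frac{12832}{2339} + \frac{8144}{52 + 40 \cdot 1}\right) = 5814 - \left(\frac{12832}{2339} + \frac{8144}{52 + 40}\right) = 5814 - \left(\frac{12832}{2339} + \frac{8144}{92}\right) = 5814 - \frac{5057340}{53797} = \frac{307718418}{53797}$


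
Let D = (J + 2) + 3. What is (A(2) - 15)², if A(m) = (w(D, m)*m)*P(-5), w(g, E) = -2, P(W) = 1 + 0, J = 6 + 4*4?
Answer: 361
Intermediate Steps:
J = 22 (J = 6 + 16 = 22)
D = 27 (D = (22 + 2) + 3 = 24 + 3 = 27)
P(W) = 1
A(m) = -2*m (A(m) = -2*m*1 = -2*m)
(A(2) - 15)² = (-2*2 - 15)² = (-4 - 15)² = (-19)² = 361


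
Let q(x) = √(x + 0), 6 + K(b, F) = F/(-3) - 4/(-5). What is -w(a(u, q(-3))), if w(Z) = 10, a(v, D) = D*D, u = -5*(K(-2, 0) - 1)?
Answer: -10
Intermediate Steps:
K(b, F) = -26/5 - F/3 (K(b, F) = -6 + (F/(-3) - 4/(-5)) = -6 + (F*(-⅓) - 4*(-⅕)) = -6 + (-F/3 + ⅘) = -6 + (⅘ - F/3) = -26/5 - F/3)
q(x) = √x
u = 31 (u = -5*((-26/5 - ⅓*0) - 1) = -5*((-26/5 + 0) - 1) = -5*(-26/5 - 1) = -5*(-31/5) = 31)
a(v, D) = D²
-w(a(u, q(-3))) = -1*10 = -10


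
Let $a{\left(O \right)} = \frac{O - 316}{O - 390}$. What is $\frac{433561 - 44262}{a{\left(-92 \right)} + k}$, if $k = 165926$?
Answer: $\frac{93821059}{39988370} \approx 2.3462$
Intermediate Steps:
$a{\left(O \right)} = \frac{-316 + O}{-390 + O}$
$\frac{433561 - 44262}{a{\left(-92 \right)} + k} = \frac{433561 - 44262}{\frac{-316 - 92}{-390 - 92} + 165926} = \frac{389299}{\frac{1}{-482} \left(-408\right) + 165926} = \frac{389299}{\left(- \frac{1}{482}\right) \left(-408\right) + 165926} = \frac{389299}{\frac{204}{241} + 165926} = \frac{389299}{\frac{39988370}{241}} = 389299 \cdot \frac{241}{39988370} = \frac{93821059}{39988370}$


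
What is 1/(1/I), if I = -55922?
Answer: -55922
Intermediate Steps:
1/(1/I) = 1/(1/(-55922)) = 1/(-1/55922) = -55922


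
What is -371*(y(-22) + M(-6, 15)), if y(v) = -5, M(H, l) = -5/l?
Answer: 5936/3 ≈ 1978.7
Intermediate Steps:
-371*(y(-22) + M(-6, 15)) = -371*(-5 - 5/15) = -371*(-5 - 5*1/15) = -371*(-5 - ⅓) = -371*(-16/3) = 5936/3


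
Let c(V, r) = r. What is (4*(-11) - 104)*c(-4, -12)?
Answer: 1776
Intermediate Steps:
(4*(-11) - 104)*c(-4, -12) = (4*(-11) - 104)*(-12) = (-44 - 104)*(-12) = -148*(-12) = 1776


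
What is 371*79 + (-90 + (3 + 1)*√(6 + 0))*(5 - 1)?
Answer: 28949 + 16*√6 ≈ 28988.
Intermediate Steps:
371*79 + (-90 + (3 + 1)*√(6 + 0))*(5 - 1) = 29309 + (-90 + 4*√6)*4 = 29309 + (-360 + 16*√6) = 28949 + 16*√6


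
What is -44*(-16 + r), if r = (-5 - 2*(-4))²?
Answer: 308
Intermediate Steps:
r = 9 (r = (-5 + 8)² = 3² = 9)
-44*(-16 + r) = -44*(-16 + 9) = -44*(-7) = 308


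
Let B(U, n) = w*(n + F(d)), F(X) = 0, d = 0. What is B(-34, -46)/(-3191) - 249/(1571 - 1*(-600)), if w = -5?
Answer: -1293889/6927661 ≈ -0.18677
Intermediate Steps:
B(U, n) = -5*n (B(U, n) = -5*(n + 0) = -5*n)
B(-34, -46)/(-3191) - 249/(1571 - 1*(-600)) = -5*(-46)/(-3191) - 249/(1571 - 1*(-600)) = 230*(-1/3191) - 249/(1571 + 600) = -230/3191 - 249/2171 = -1293889/6927661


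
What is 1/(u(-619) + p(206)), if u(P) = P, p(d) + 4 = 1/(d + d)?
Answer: -412/256675 ≈ -0.0016051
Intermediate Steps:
p(d) = -4 + 1/(2*d) (p(d) = -4 + 1/(d + d) = -4 + 1/(2*d))
1/(u(-619) + p(206)) = 1/(-619 + (-4 + (½)/206)) = 1/(-619 + (-4 + (½)*(1/206))) = 1/(-619 + (-4 + 1/412)) = 1/(-619 - 1647/412) = 1/(-256675/412) = -412/256675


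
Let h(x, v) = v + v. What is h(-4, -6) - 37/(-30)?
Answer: -323/30 ≈ -10.767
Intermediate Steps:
h(x, v) = 2*v
h(-4, -6) - 37/(-30) = 2*(-6) - 37/(-30) = -12 - 37*(-1/30) = -12 + 37/30 = -323/30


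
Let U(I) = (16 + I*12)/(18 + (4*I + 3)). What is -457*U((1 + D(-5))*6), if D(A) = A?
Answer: -124304/75 ≈ -1657.4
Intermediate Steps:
U(I) = (16 + 12*I)/(21 + 4*I) (U(I) = (16 + 12*I)/(18 + (3 + 4*I)) = (16 + 12*I)/(21 + 4*I))
-457*U((1 + D(-5))*6) = -1828*(4 + 3*((1 - 5)*6))/(21 + 4*((1 - 5)*6)) = -1828*(4 + 3*(-4*6))/(21 + 4*(-4*6)) = -1828*(4 + 3*(-24))/(21 + 4*(-24)) = -1828*(4 - 72)/(21 - 96) = -1828*(-68)/(-75) = -1828*(-1)*(-68)/75 = -457*272/75 = -124304/75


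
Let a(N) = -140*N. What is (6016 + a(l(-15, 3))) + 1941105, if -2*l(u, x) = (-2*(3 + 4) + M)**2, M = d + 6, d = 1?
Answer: 1950551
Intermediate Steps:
M = 7 (M = 1 + 6 = 7)
l(u, x) = -49/2 (l(u, x) = -(-2*(3 + 4) + 7)**2/2 = -(-2*7 + 7)**2/2 = -(-14 + 7)**2/2 = -1/2*(-7)**2 = -1/2*49 = -49/2)
(6016 + a(l(-15, 3))) + 1941105 = (6016 - 140*(-49/2)) + 1941105 = (6016 + 3430) + 1941105 = 9446 + 1941105 = 1950551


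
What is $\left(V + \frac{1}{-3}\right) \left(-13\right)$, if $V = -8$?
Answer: $\frac{325}{3} \approx 108.33$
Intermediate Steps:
$\left(V + \frac{1}{-3}\right) \left(-13\right) = \left(-8 + \frac{1}{-3}\right) \left(-13\right) = \left(-8 - \frac{1}{3}\right) \left(-13\right) = \left(- \frac{25}{3}\right) \left(-13\right) = \frac{325}{3}$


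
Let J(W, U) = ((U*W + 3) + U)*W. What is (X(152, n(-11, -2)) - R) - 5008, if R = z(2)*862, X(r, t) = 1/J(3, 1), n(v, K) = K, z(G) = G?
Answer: -141371/21 ≈ -6732.0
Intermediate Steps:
J(W, U) = W*(3 + U + U*W) (J(W, U) = ((3 + U*W) + U)*W = (3 + U + U*W)*W = W*(3 + U + U*W))
X(r, t) = 1/21 (X(r, t) = 1/(3*(3 + 1 + 1*3)) = 1/(3*(3 + 1 + 3)) = 1/(3*7) = 1/21)
R = 1724 (R = 2*862 = 1724)
(X(152, n(-11, -2)) - R) - 5008 = (1/21 - 1*1724) - 5008 = (1/21 - 1724) - 5008 = -36203/21 - 5008 = -141371/21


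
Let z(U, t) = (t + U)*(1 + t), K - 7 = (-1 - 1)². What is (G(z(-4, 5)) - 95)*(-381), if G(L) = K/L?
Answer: 70993/2 ≈ 35497.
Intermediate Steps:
K = 11 (K = 7 + (-1 - 1)² = 7 + (-2)² = 7 + 4 = 11)
z(U, t) = (1 + t)*(U + t) (z(U, t) = (U + t)*(1 + t) = (1 + t)*(U + t))
G(L) = 11/L
(G(z(-4, 5)) - 95)*(-381) = (11/(-4 + 5 + 5² - 4*5) - 95)*(-381) = (11/(-4 + 5 + 25 - 20) - 95)*(-381) = (11/6 - 95)*(-381) = -559/6*(-381) = 70993/2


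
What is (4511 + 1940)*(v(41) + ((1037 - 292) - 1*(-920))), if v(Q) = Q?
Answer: 11005406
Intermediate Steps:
(4511 + 1940)*(v(41) + ((1037 - 292) - 1*(-920))) = (4511 + 1940)*(41 + ((1037 - 292) - 1*(-920))) = 6451*(41 + (745 + 920)) = 6451*(41 + 1665) = 6451*1706 = 11005406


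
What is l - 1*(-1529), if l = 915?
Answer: 2444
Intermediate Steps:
l - 1*(-1529) = 915 - 1*(-1529) = 915 + 1529 = 2444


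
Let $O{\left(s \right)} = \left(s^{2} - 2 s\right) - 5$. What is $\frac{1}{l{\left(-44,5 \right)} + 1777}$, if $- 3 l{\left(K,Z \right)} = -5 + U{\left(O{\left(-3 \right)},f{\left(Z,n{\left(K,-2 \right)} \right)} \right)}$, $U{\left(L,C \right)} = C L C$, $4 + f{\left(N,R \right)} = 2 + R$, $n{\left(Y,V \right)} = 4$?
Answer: $\frac{3}{5296} \approx 0.00056646$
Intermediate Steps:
$f{\left(N,R \right)} = -2 + R$ ($f{\left(N,R \right)} = -4 + \left(2 + R\right) = -2 + R$)
$O{\left(s \right)} = -5 + s^{2} - 2 s$
$U{\left(L,C \right)} = L C^{2}$
$l{\left(K,Z \right)} = - \frac{35}{3}$ ($l{\left(K,Z \right)} = - \frac{-5 + \left(-5 + \left(-3\right)^{2} - -6\right) \left(-2 + 4\right)^{2}}{3} = - \frac{-5 + \left(-5 + 9 + 6\right) 2^{2}}{3} = - \frac{-5 + 10 \cdot 4}{3} = - \frac{-5 + 40}{3} = \left(- \frac{1}{3}\right) 35 = - \frac{35}{3}$)
$\frac{1}{l{\left(-44,5 \right)} + 1777} = \frac{1}{- \frac{35}{3} + 1777} = \frac{1}{\frac{5296}{3}} = \frac{3}{5296}$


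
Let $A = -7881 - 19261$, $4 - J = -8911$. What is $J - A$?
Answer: $36057$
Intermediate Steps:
$J = 8915$ ($J = 4 - -8911 = 4 + 8911 = 8915$)
$A = -27142$
$J - A = 8915 - -27142 = 8915 + 27142 = 36057$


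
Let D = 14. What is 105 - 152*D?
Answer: -2023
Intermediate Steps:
105 - 152*D = 105 - 152*14 = 105 - 2128 = -2023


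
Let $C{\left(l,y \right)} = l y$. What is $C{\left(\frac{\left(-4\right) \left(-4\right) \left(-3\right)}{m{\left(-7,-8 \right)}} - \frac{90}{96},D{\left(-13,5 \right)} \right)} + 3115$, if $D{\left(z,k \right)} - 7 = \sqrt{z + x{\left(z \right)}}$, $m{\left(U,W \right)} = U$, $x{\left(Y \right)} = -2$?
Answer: $\frac{50503}{16} + \frac{663 i \sqrt{15}}{112} \approx 3156.4 + 22.927 i$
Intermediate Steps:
$D{\left(z,k \right)} = 7 + \sqrt{-2 + z}$ ($D{\left(z,k \right)} = 7 + \sqrt{z - 2} = 7 + \sqrt{-2 + z}$)
$C{\left(\frac{\left(-4\right) \left(-4\right) \left(-3\right)}{m{\left(-7,-8 \right)}} - \frac{90}{96},D{\left(-13,5 \right)} \right)} + 3115 = \left(\frac{\left(-4\right) \left(-4\right) \left(-3\right)}{-7} - \frac{90}{96}\right) \left(7 + \sqrt{-2 - 13}\right) + 3115 = \left(16 \left(-3\right) \left(- \frac{1}{7}\right) - \frac{15}{16}\right) \left(7 + \sqrt{-15}\right) + 3115 = \left(\left(-48\right) \left(- \frac{1}{7}\right) - \frac{15}{16}\right) \left(7 + i \sqrt{15}\right) + 3115 = \left(\frac{48}{7} - \frac{15}{16}\right) \left(7 + i \sqrt{15}\right) + 3115 = \frac{663 \left(7 + i \sqrt{15}\right)}{112} + 3115 = \left(\frac{663}{16} + \frac{663 i \sqrt{15}}{112}\right) + 3115 = \frac{50503}{16} + \frac{663 i \sqrt{15}}{112}$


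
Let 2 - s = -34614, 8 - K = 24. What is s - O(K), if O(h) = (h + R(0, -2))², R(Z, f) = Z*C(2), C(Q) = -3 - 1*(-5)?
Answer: 34360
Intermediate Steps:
K = -16 (K = 8 - 1*24 = 8 - 24 = -16)
s = 34616 (s = 2 - 1*(-34614) = 2 + 34614 = 34616)
C(Q) = 2 (C(Q) = -3 + 5 = 2)
R(Z, f) = 2*Z (R(Z, f) = Z*2 = 2*Z)
O(h) = h² (O(h) = (h + 2*0)² = (h + 0)² = h²)
s - O(K) = 34616 - 1*(-16)² = 34616 - 1*256 = 34616 - 256 = 34360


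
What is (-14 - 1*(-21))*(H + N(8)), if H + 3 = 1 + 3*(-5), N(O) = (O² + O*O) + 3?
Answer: 798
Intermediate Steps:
N(O) = 3 + 2*O² (N(O) = (O² + O²) + 3 = 2*O² + 3 = 3 + 2*O²)
H = -17 (H = -3 + (1 + 3*(-5)) = -3 + (1 - 15) = -3 - 14 = -17)
(-14 - 1*(-21))*(H + N(8)) = (-14 - 1*(-21))*(-17 + (3 + 2*8²)) = (-14 + 21)*(-17 + (3 + 2*64)) = 7*(-17 + (3 + 128)) = 7*(-17 + 131) = 7*114 = 798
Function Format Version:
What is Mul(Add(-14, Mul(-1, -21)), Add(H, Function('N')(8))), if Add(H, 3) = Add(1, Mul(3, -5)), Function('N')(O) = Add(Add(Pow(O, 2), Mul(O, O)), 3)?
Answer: 798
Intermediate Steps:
Function('N')(O) = Add(3, Mul(2, Pow(O, 2))) (Function('N')(O) = Add(Add(Pow(O, 2), Pow(O, 2)), 3) = Add(Mul(2, Pow(O, 2)), 3) = Add(3, Mul(2, Pow(O, 2))))
H = -17 (H = Add(-3, Add(1, Mul(3, -5))) = Add(-3, Add(1, -15)) = Add(-3, -14) = -17)
Mul(Add(-14, Mul(-1, -21)), Add(H, Function('N')(8))) = Mul(Add(-14, Mul(-1, -21)), Add(-17, Add(3, Mul(2, Pow(8, 2))))) = Mul(Add(-14, 21), Add(-17, Add(3, Mul(2, 64)))) = Mul(7, Add(-17, Add(3, 128))) = Mul(7, Add(-17, 131)) = Mul(7, 114) = 798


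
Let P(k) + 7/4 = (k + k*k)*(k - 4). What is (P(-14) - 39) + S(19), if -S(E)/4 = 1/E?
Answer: -252089/76 ≈ -3317.0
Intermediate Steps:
S(E) = -4/E
P(k) = -7/4 + (-4 + k)*(k + k**2) (P(k) = -7/4 + (k + k*k)*(k - 4) = -7/4 + (k + k**2)*(-4 + k) = -7/4 + (-4 + k)*(k + k**2))
(P(-14) - 39) + S(19) = ((-7/4 + (-14)**3 - 4*(-14) - 3*(-14)**2) - 39) - 4/19 = ((-7/4 - 2744 + 56 - 3*196) - 39) - 4*1/19 = ((-7/4 - 2744 + 56 - 588) - 39) - 4/19 = (-13111/4 - 39) - 4/19 = -13267/4 - 4/19 = -252089/76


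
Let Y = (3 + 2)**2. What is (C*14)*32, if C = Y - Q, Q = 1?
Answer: 10752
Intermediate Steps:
Y = 25 (Y = 5**2 = 25)
C = 24 (C = 25 - 1*1 = 25 - 1 = 24)
(C*14)*32 = (24*14)*32 = 336*32 = 10752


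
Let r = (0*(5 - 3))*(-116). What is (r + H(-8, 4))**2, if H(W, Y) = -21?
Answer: 441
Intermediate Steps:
r = 0 (r = (0*2)*(-116) = 0*(-116) = 0)
(r + H(-8, 4))**2 = (0 - 21)**2 = (-21)**2 = 441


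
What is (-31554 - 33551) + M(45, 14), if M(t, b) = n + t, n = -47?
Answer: -65107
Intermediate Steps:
M(t, b) = -47 + t
(-31554 - 33551) + M(45, 14) = (-31554 - 33551) + (-47 + 45) = -65105 - 2 = -65107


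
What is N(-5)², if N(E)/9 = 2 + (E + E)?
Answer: 5184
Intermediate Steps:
N(E) = 18 + 18*E (N(E) = 9*(2 + (E + E)) = 9*(2 + 2*E) = 18 + 18*E)
N(-5)² = (18 + 18*(-5))² = (18 - 90)² = (-72)² = 5184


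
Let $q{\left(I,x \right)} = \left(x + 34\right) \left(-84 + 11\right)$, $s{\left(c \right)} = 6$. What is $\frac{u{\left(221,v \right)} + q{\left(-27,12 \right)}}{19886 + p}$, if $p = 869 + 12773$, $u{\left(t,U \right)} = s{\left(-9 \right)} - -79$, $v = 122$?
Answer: $- \frac{1091}{11176} \approx -0.09762$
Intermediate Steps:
$u{\left(t,U \right)} = 85$ ($u{\left(t,U \right)} = 6 - -79 = 6 + 79 = 85$)
$q{\left(I,x \right)} = -2482 - 73 x$ ($q{\left(I,x \right)} = \left(34 + x\right) \left(-73\right) = -2482 - 73 x$)
$p = 13642$
$\frac{u{\left(221,v \right)} + q{\left(-27,12 \right)}}{19886 + p} = \frac{85 - 3358}{19886 + 13642} = \frac{85 - 3358}{33528} = \left(85 - 3358\right) \frac{1}{33528} = \left(-3273\right) \frac{1}{33528} = - \frac{1091}{11176}$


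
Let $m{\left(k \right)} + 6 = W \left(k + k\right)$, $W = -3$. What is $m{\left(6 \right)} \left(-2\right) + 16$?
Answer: $100$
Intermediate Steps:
$m{\left(k \right)} = -6 - 6 k$ ($m{\left(k \right)} = -6 - 3 \left(k + k\right) = -6 - 3 \cdot 2 k = -6 - 6 k$)
$m{\left(6 \right)} \left(-2\right) + 16 = \left(-6 - 36\right) \left(-2\right) + 16 = \left(-42\right) \left(-2\right) + 16 = 84 + 16 = 100$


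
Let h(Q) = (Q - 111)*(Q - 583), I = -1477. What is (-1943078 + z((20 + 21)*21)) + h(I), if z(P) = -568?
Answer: 1327634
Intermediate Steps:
h(Q) = (-583 + Q)*(-111 + Q) (h(Q) = (-111 + Q)*(-583 + Q) = (-583 + Q)*(-111 + Q))
(-1943078 + z((20 + 21)*21)) + h(I) = (-1943078 - 568) + (64713 + (-1477)² - 694*(-1477)) = -1943646 + (64713 + 2181529 + 1025038) = -1943646 + 3271280 = 1327634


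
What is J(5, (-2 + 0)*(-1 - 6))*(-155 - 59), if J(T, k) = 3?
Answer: -642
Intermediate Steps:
J(5, (-2 + 0)*(-1 - 6))*(-155 - 59) = 3*(-155 - 59) = 3*(-214) = -642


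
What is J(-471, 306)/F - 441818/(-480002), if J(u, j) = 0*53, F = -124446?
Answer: 220909/240001 ≈ 0.92045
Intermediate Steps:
J(u, j) = 0
J(-471, 306)/F - 441818/(-480002) = 0/(-124446) - 441818/(-480002) = 0*(-1/124446) - 441818*(-1/480002) = 0 + 220909/240001 = 220909/240001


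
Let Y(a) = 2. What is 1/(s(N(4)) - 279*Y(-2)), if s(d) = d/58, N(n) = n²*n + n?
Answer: -29/16148 ≈ -0.0017959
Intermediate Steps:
N(n) = n + n³ (N(n) = n³ + n = n + n³)
s(d) = d/58 (s(d) = d*(1/58) = d/58)
1/(s(N(4)) - 279*Y(-2)) = 1/((4 + 4³)/58 - 279*2) = 1/((4 + 64)/58 - 558) = 1/((1/58)*68 - 558) = 1/(34/29 - 558) = 1/(-16148/29) = -29/16148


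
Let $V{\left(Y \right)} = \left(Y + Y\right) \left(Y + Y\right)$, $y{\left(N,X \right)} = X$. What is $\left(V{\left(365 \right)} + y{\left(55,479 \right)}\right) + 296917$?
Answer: $830296$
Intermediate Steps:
$V{\left(Y \right)} = 4 Y^{2}$ ($V{\left(Y \right)} = 2 Y 2 Y = 4 Y^{2}$)
$\left(V{\left(365 \right)} + y{\left(55,479 \right)}\right) + 296917 = \left(4 \cdot 365^{2} + 479\right) + 296917 = \left(4 \cdot 133225 + 479\right) + 296917 = \left(532900 + 479\right) + 296917 = 533379 + 296917 = 830296$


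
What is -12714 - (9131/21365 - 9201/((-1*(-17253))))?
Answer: -1562157628036/122870115 ≈ -12714.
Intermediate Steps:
-12714 - (9131/21365 - 9201/((-1*(-17253)))) = -12714 - (9131*(1/21365) - 9201/17253) = -12714 - (9131/21365 - 9201*1/17253) = -12714 - (9131/21365 - 3067/5751) = -12714 - 1*(-13014074/122870115) = -12714 + 13014074/122870115 = -1562157628036/122870115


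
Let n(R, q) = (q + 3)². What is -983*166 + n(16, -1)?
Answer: -163174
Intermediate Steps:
n(R, q) = (3 + q)²
-983*166 + n(16, -1) = -983*166 + (3 - 1)² = -163178 + 2² = -163178 + 4 = -163174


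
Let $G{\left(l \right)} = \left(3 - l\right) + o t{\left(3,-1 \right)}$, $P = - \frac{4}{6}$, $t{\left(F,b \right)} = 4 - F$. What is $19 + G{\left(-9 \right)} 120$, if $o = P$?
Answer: $1379$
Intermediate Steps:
$P = - \frac{2}{3}$ ($P = \left(-4\right) \frac{1}{6} = - \frac{2}{3} \approx -0.66667$)
$o = - \frac{2}{3} \approx -0.66667$
$G{\left(l \right)} = \frac{7}{3} - l$ ($G{\left(l \right)} = \left(3 - l\right) - \frac{2 \left(4 - 3\right)}{3} = \left(3 - l\right) - \frac{2}{3} = \frac{7}{3} - l$)
$19 + G{\left(-9 \right)} 120 = 19 + \left(\frac{7}{3} - -9\right) 120 = 19 + \left(\frac{7}{3} + 9\right) 120 = 19 + \frac{34}{3} \cdot 120 = 19 + 1360 = 1379$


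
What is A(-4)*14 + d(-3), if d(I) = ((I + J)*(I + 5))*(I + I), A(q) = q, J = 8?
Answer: -116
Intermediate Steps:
d(I) = 2*I*(5 + I)*(8 + I) (d(I) = ((I + 8)*(I + 5))*(I + I) = ((8 + I)*(5 + I))*(2*I) = ((5 + I)*(8 + I))*(2*I) = 2*I*(5 + I)*(8 + I))
A(-4)*14 + d(-3) = -4*14 + 2*(-3)*(40 + (-3)² + 13*(-3)) = -56 + 2*(-3)*(40 + 9 - 39) = -56 + 2*(-3)*10 = -56 - 60 = -116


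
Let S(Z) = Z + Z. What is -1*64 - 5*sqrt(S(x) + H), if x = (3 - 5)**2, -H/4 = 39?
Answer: -64 - 10*I*sqrt(37) ≈ -64.0 - 60.828*I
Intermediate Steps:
H = -156 (H = -4*39 = -156)
x = 4 (x = (-2)**2 = 4)
S(Z) = 2*Z
-1*64 - 5*sqrt(S(x) + H) = -1*64 - 5*sqrt(2*4 - 156) = -64 - 5*sqrt(8 - 156) = -64 - 10*I*sqrt(37)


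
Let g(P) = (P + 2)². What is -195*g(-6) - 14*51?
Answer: -3834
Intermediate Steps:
g(P) = (2 + P)²
-195*g(-6) - 14*51 = -195*(2 - 6)² - 14*51 = -195*(-4)² - 714 = -195*16 - 714 = -3120 - 714 = -3834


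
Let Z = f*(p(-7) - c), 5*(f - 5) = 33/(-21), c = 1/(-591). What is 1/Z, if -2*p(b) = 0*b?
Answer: 20685/164 ≈ 126.13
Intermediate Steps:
c = -1/591 ≈ -0.0016920
p(b) = 0 (p(b) = -0*b = -½*0 = 0)
f = 164/35 (f = 5 + (33/(-21))/5 = 5 + (33*(-1/21))/5 = 5 + (⅕)*(-11/7) = 5 - 11/35 = 164/35 ≈ 4.6857)
Z = 164/20685 (Z = 164*(0 - 1*(-1/591))/35 = 164*(0 + 1/591)/35 = (164/35)*(1/591) = 164/20685 ≈ 0.0079284)
1/Z = 1/(164/20685) = 20685/164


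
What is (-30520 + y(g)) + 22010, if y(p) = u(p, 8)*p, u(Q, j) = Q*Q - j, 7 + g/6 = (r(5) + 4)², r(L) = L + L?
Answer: 1458256522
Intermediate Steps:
r(L) = 2*L
g = 1134 (g = -42 + 6*(2*5 + 4)² = -42 + 6*(10 + 4)² = -42 + 6*14² = -42 + 6*196 = -42 + 1176 = 1134)
u(Q, j) = Q² - j
y(p) = p*(-8 + p²) (y(p) = (p² - 1*8)*p = (p² - 8)*p = (-8 + p²)*p = p*(-8 + p²))
(-30520 + y(g)) + 22010 = (-30520 + 1134*(-8 + 1134²)) + 22010 = (-30520 + 1134*(-8 + 1285956)) + 22010 = (-30520 + 1134*1285948) + 22010 = (-30520 + 1458265032) + 22010 = 1458234512 + 22010 = 1458256522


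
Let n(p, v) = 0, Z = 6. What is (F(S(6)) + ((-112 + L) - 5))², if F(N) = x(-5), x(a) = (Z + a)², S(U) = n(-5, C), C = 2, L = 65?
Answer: 2601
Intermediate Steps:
S(U) = 0
x(a) = (6 + a)²
F(N) = 1 (F(N) = (6 - 5)² = 1² = 1)
(F(S(6)) + ((-112 + L) - 5))² = (1 + ((-112 + 65) - 5))² = (1 + (-47 - 5))² = (1 - 52)² = (-51)² = 2601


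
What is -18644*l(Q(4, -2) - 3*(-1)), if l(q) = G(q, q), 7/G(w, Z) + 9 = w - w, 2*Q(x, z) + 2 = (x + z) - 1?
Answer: 130508/9 ≈ 14501.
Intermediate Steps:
Q(x, z) = -3/2 + x/2 + z/2 (Q(x, z) = -1 + ((x + z) - 1)/2 = -1 + (-1 + x + z)/2 = -1 + (-½ + x/2 + z/2) = -3/2 + x/2 + z/2)
G(w, Z) = -7/9 (G(w, Z) = 7/(-9 + (w - w)) = 7/(-9 + 0) = 7/(-9) = 7*(-⅑) = -7/9)
l(q) = -7/9
-18644*l(Q(4, -2) - 3*(-1)) = -18644*(-7/9) = 130508/9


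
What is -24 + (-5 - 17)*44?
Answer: -992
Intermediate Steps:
-24 + (-5 - 17)*44 = -24 - 22*44 = -24 - 968 = -992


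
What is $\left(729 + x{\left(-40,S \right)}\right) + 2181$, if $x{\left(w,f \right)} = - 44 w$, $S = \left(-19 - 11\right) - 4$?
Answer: $4670$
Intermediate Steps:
$S = -34$ ($S = -30 - 4 = -34$)
$\left(729 + x{\left(-40,S \right)}\right) + 2181 = \left(729 - -1760\right) + 2181 = \left(729 + 1760\right) + 2181 = 2489 + 2181 = 4670$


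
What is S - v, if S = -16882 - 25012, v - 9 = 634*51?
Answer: -74237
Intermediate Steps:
v = 32343 (v = 9 + 634*51 = 9 + 32334 = 32343)
S = -41894
S - v = -41894 - 1*32343 = -41894 - 32343 = -74237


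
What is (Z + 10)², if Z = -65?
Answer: 3025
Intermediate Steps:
(Z + 10)² = (-65 + 10)² = (-55)² = 3025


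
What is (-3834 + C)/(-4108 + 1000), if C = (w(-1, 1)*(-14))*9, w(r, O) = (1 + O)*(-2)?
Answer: 15/14 ≈ 1.0714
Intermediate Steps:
w(r, O) = -2 - 2*O
C = 504 (C = ((-2 - 2*1)*(-14))*9 = ((-2 - 2)*(-14))*9 = -4*(-14)*9 = 56*9 = 504)
(-3834 + C)/(-4108 + 1000) = (-3834 + 504)/(-4108 + 1000) = -3330/(-3108) = -3330*(-1/3108) = 15/14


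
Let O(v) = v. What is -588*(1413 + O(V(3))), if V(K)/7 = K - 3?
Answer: -830844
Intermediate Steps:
V(K) = -21 + 7*K (V(K) = 7*(K - 3) = 7*(-3 + K) = -21 + 7*K)
-588*(1413 + O(V(3))) = -588*(1413 + (-21 + 7*3)) = -588*(1413 + (-21 + 21)) = -588*(1413 + 0) = -588*1413 = -830844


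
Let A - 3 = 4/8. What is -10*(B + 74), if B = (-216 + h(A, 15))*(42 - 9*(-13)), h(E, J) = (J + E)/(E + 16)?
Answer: 4435490/13 ≈ 3.4119e+5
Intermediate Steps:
A = 7/2 (A = 3 + 4/8 = 3 + 4*(⅛) = 3 + ½ = 7/2 ≈ 3.5000)
h(E, J) = (E + J)/(16 + E)
B = -444511/13 (B = (-216 + (7/2 + 15)/(16 + 7/2))*(42 - 9*(-13)) = (-216 + (37/2)/(39/2))*(42 + 117) = (-216 + (2/39)*(37/2))*159 = (-216 + 37/39)*159 = -8387/39*159 = -444511/13 ≈ -34193.)
-10*(B + 74) = -10*(-444511/13 + 74) = -10*(-443549/13) = 4435490/13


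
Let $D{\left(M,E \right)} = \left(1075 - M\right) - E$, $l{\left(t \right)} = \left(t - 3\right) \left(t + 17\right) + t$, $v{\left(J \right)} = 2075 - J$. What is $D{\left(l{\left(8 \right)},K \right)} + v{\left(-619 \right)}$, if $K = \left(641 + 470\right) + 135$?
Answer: $2390$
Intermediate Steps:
$K = 1246$ ($K = 1111 + 135 = 1246$)
$l{\left(t \right)} = t + \left(-3 + t\right) \left(17 + t\right)$ ($l{\left(t \right)} = \left(-3 + t\right) \left(17 + t\right) + t = t + \left(-3 + t\right) \left(17 + t\right)$)
$D{\left(M,E \right)} = 1075 - E - M$
$D{\left(l{\left(8 \right)},K \right)} + v{\left(-619 \right)} = \left(1075 - 1246 - \left(-51 + 8^{2} + 15 \cdot 8\right)\right) + \left(2075 - -619\right) = \left(1075 - 1246 - \left(-51 + 64 + 120\right)\right) + \left(2075 + 619\right) = \left(1075 - 1246 - 133\right) + 2694 = -304 + 2694 = 2390$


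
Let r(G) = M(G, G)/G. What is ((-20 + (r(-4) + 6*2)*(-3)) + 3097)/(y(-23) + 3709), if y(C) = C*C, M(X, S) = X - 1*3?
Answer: 12143/16952 ≈ 0.71632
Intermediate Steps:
M(X, S) = -3 + X (M(X, S) = X - 3 = -3 + X)
r(G) = (-3 + G)/G
y(C) = C²
((-20 + (r(-4) + 6*2)*(-3)) + 3097)/(y(-23) + 3709) = ((-20 + ((-3 - 4)/(-4) + 6*2)*(-3)) + 3097)/((-23)² + 3709) = ((-20 + (-¼*(-7) + 12)*(-3)) + 3097)/(529 + 3709) = ((-20 + (7/4 + 12)*(-3)) + 3097)/4238 = ((-20 + (55/4)*(-3)) + 3097)*(1/4238) = ((-20 - 165/4) + 3097)*(1/4238) = (-245/4 + 3097)*(1/4238) = (12143/4)*(1/4238) = 12143/16952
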